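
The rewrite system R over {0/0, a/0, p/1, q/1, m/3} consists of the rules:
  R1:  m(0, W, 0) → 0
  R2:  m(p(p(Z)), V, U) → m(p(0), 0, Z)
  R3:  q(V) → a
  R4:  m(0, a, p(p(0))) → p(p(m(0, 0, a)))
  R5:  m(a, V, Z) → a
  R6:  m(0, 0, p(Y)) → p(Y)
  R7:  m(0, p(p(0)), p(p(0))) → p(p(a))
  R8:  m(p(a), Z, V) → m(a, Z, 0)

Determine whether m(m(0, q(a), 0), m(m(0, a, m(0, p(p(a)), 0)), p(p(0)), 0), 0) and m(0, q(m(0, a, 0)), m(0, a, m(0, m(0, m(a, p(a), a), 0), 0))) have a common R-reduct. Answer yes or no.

Reduce t₁ = m(m(0, q(a), 0), m(m(0, a, m(0, p(p(a)), 0)), p(p(0)), 0), 0):
1. m(m(0, q(a), 0), m(m(0, a, m(0, p(p(a)), 0)), p(p(0)), 0), 0)  →  m(0, m(m(0, a, m(0, p(p(a)), 0)), p(p(0)), 0), 0)   [R1 at 1]
2. m(0, m(m(0, a, m(0, p(p(a)), 0)), p(p(0)), 0), 0)  →  0   [R1 at ε]

Reduce t₂ = m(0, q(m(0, a, 0)), m(0, a, m(0, m(0, m(a, p(a), a), 0), 0))):
1. m(0, q(m(0, a, 0)), m(0, a, m(0, m(0, m(a, p(a), a), 0), 0)))  →  m(0, a, m(0, a, m(0, m(0, m(a, p(a), a), 0), 0)))   [R3 at 2]
2. m(0, a, m(0, a, m(0, m(0, m(a, p(a), a), 0), 0)))  →  m(0, a, m(0, a, 0))   [R1 at 3.3]
3. m(0, a, m(0, a, 0))  →  m(0, a, 0)   [R1 at 3]
4. m(0, a, 0)  →  0   [R1 at ε]

yes — NF(t₁) = 0, NF(t₂) = 0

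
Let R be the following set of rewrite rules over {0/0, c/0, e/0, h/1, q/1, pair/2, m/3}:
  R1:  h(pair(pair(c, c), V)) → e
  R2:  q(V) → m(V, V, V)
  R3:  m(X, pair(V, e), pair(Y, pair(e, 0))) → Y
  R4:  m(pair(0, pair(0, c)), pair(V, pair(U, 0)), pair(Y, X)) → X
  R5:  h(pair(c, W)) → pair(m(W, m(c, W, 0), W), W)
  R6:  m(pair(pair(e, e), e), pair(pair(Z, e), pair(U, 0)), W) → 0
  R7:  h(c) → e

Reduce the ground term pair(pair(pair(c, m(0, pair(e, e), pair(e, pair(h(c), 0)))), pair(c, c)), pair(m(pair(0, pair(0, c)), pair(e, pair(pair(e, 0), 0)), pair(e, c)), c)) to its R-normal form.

pair(pair(pair(c, e), pair(c, c)), pair(c, c))

1. pair(pair(pair(c, m(0, pair(e, e), pair(e, pair(h(c), 0)))), pair(c, c)), pair(m(pair(0, pair(0, c)), pair(e, pair(pair(e, 0), 0)), pair(e, c)), c))  →  pair(pair(pair(c, m(0, pair(e, e), pair(e, pair(e, 0)))), pair(c, c)), pair(m(pair(0, pair(0, c)), pair(e, pair(pair(e, 0), 0)), pair(e, c)), c))   [R7 at 1.1.2.3.2.1]
2. pair(pair(pair(c, m(0, pair(e, e), pair(e, pair(e, 0)))), pair(c, c)), pair(m(pair(0, pair(0, c)), pair(e, pair(pair(e, 0), 0)), pair(e, c)), c))  →  pair(pair(pair(c, e), pair(c, c)), pair(m(pair(0, pair(0, c)), pair(e, pair(pair(e, 0), 0)), pair(e, c)), c))   [R3 at 1.1.2]
3. pair(pair(pair(c, e), pair(c, c)), pair(m(pair(0, pair(0, c)), pair(e, pair(pair(e, 0), 0)), pair(e, c)), c))  →  pair(pair(pair(c, e), pair(c, c)), pair(c, c))   [R4 at 2.1]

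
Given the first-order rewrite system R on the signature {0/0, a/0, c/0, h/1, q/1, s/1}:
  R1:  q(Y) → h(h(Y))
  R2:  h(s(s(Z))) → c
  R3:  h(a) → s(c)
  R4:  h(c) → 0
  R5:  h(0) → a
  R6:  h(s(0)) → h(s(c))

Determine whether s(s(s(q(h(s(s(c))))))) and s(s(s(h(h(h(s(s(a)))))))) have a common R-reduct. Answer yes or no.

Reduce t₁ = s(s(s(q(h(s(s(c))))))):
1. s(s(s(q(h(s(s(c)))))))  →  s(s(s(h(h(h(s(s(c))))))))   [R1 at 1.1.1]
2. s(s(s(h(h(h(s(s(c))))))))  →  s(s(s(h(h(c)))))   [R2 at 1.1.1.1.1]
3. s(s(s(h(h(c)))))  →  s(s(s(h(0))))   [R4 at 1.1.1.1]
4. s(s(s(h(0))))  →  s(s(s(a)))   [R5 at 1.1.1]

Reduce t₂ = s(s(s(h(h(h(s(s(a)))))))):
1. s(s(s(h(h(h(s(s(a))))))))  →  s(s(s(h(h(c)))))   [R2 at 1.1.1.1.1]
2. s(s(s(h(h(c)))))  →  s(s(s(h(0))))   [R4 at 1.1.1.1]
3. s(s(s(h(0))))  →  s(s(s(a)))   [R5 at 1.1.1]

yes — NF(t₁) = s(s(s(a))), NF(t₂) = s(s(s(a)))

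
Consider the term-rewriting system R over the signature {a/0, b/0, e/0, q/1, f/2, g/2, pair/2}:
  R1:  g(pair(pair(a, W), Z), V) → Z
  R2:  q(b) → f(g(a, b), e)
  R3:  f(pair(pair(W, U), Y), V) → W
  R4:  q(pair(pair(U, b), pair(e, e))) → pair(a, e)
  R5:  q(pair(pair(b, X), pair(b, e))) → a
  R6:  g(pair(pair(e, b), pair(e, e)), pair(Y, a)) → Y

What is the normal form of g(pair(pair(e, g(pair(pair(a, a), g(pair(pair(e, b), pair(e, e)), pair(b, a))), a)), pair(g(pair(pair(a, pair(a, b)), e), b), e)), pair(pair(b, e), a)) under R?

1. g(pair(pair(e, g(pair(pair(a, a), g(pair(pair(e, b), pair(e, e)), pair(b, a))), a)), pair(g(pair(pair(a, pair(a, b)), e), b), e)), pair(pair(b, e), a))  →  g(pair(pair(e, g(pair(pair(e, b), pair(e, e)), pair(b, a))), pair(g(pair(pair(a, pair(a, b)), e), b), e)), pair(pair(b, e), a))   [R1 at 1.1.2]
2. g(pair(pair(e, g(pair(pair(e, b), pair(e, e)), pair(b, a))), pair(g(pair(pair(a, pair(a, b)), e), b), e)), pair(pair(b, e), a))  →  g(pair(pair(e, b), pair(g(pair(pair(a, pair(a, b)), e), b), e)), pair(pair(b, e), a))   [R6 at 1.1.2]
3. g(pair(pair(e, b), pair(g(pair(pair(a, pair(a, b)), e), b), e)), pair(pair(b, e), a))  →  g(pair(pair(e, b), pair(e, e)), pair(pair(b, e), a))   [R1 at 1.2.1]
4. g(pair(pair(e, b), pair(e, e)), pair(pair(b, e), a))  →  pair(b, e)   [R6 at ε]

pair(b, e)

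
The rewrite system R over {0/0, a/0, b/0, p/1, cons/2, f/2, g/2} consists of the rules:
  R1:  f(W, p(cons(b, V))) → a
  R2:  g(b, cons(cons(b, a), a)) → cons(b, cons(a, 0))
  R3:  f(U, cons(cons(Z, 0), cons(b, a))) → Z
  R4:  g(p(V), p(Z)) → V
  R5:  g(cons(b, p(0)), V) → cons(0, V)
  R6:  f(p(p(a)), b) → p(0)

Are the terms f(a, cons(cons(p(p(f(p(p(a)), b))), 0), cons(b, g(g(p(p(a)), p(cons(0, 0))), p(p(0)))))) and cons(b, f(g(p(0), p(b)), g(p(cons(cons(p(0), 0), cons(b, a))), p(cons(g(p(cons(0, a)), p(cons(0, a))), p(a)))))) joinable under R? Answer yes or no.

Reduce t₁ = f(a, cons(cons(p(p(f(p(p(a)), b))), 0), cons(b, g(g(p(p(a)), p(cons(0, 0))), p(p(0)))))):
1. f(a, cons(cons(p(p(f(p(p(a)), b))), 0), cons(b, g(g(p(p(a)), p(cons(0, 0))), p(p(0))))))  →  f(a, cons(cons(p(p(p(0))), 0), cons(b, g(g(p(p(a)), p(cons(0, 0))), p(p(0))))))   [R6 at 2.1.1.1.1]
2. f(a, cons(cons(p(p(p(0))), 0), cons(b, g(g(p(p(a)), p(cons(0, 0))), p(p(0))))))  →  f(a, cons(cons(p(p(p(0))), 0), cons(b, g(p(a), p(p(0))))))   [R4 at 2.2.2.1]
3. f(a, cons(cons(p(p(p(0))), 0), cons(b, g(p(a), p(p(0))))))  →  f(a, cons(cons(p(p(p(0))), 0), cons(b, a)))   [R4 at 2.2.2]
4. f(a, cons(cons(p(p(p(0))), 0), cons(b, a)))  →  p(p(p(0)))   [R3 at ε]

Reduce t₂ = cons(b, f(g(p(0), p(b)), g(p(cons(cons(p(0), 0), cons(b, a))), p(cons(g(p(cons(0, a)), p(cons(0, a))), p(a)))))):
1. cons(b, f(g(p(0), p(b)), g(p(cons(cons(p(0), 0), cons(b, a))), p(cons(g(p(cons(0, a)), p(cons(0, a))), p(a))))))  →  cons(b, f(0, g(p(cons(cons(p(0), 0), cons(b, a))), p(cons(g(p(cons(0, a)), p(cons(0, a))), p(a))))))   [R4 at 2.1]
2. cons(b, f(0, g(p(cons(cons(p(0), 0), cons(b, a))), p(cons(g(p(cons(0, a)), p(cons(0, a))), p(a))))))  →  cons(b, f(0, cons(cons(p(0), 0), cons(b, a))))   [R4 at 2.2]
3. cons(b, f(0, cons(cons(p(0), 0), cons(b, a))))  →  cons(b, p(0))   [R3 at 2]

no — NF(t₁) = p(p(p(0))), NF(t₂) = cons(b, p(0))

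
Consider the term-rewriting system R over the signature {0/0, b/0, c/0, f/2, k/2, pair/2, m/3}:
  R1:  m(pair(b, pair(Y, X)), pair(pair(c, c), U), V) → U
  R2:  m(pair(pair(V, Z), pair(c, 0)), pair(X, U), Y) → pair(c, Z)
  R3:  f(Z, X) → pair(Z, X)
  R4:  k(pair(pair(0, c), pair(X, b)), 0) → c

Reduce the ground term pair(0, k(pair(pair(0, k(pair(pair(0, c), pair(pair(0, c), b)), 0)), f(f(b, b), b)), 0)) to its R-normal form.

pair(0, c)

1. pair(0, k(pair(pair(0, k(pair(pair(0, c), pair(pair(0, c), b)), 0)), f(f(b, b), b)), 0))  →  pair(0, k(pair(pair(0, c), f(f(b, b), b)), 0))   [R4 at 2.1.1.2]
2. pair(0, k(pair(pair(0, c), f(f(b, b), b)), 0))  →  pair(0, k(pair(pair(0, c), pair(f(b, b), b)), 0))   [R3 at 2.1.2]
3. pair(0, k(pair(pair(0, c), pair(f(b, b), b)), 0))  →  pair(0, c)   [R4 at 2]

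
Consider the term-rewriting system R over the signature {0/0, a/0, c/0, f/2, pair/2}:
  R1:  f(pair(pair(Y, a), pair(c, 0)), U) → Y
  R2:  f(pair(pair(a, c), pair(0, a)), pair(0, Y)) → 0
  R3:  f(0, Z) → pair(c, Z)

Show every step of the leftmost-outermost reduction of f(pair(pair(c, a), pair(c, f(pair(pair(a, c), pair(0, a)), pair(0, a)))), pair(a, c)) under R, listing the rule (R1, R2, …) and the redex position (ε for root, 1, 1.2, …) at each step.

1. f(pair(pair(c, a), pair(c, f(pair(pair(a, c), pair(0, a)), pair(0, a)))), pair(a, c))  →  f(pair(pair(c, a), pair(c, 0)), pair(a, c))   [R2 at 1.2.2]
2. f(pair(pair(c, a), pair(c, 0)), pair(a, c))  →  c   [R1 at ε]

c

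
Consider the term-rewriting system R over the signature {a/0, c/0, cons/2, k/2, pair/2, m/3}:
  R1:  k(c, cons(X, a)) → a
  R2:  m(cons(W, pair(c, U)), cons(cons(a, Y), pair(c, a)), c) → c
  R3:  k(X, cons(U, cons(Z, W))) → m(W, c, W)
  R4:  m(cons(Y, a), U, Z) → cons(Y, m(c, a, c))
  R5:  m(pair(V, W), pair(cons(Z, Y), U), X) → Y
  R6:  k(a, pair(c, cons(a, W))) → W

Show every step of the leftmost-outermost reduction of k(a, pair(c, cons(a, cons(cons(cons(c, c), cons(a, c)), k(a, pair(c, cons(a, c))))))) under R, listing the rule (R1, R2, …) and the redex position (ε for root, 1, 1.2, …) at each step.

1. k(a, pair(c, cons(a, cons(cons(cons(c, c), cons(a, c)), k(a, pair(c, cons(a, c)))))))  →  cons(cons(cons(c, c), cons(a, c)), k(a, pair(c, cons(a, c))))   [R6 at ε]
2. cons(cons(cons(c, c), cons(a, c)), k(a, pair(c, cons(a, c))))  →  cons(cons(cons(c, c), cons(a, c)), c)   [R6 at 2]

cons(cons(cons(c, c), cons(a, c)), c)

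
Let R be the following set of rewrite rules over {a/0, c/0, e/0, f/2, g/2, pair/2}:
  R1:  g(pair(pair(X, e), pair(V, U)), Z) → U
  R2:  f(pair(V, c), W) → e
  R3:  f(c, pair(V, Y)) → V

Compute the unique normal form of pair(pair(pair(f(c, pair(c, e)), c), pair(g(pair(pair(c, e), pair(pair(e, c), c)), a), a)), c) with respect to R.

pair(pair(pair(c, c), pair(c, a)), c)

1. pair(pair(pair(f(c, pair(c, e)), c), pair(g(pair(pair(c, e), pair(pair(e, c), c)), a), a)), c)  →  pair(pair(pair(c, c), pair(g(pair(pair(c, e), pair(pair(e, c), c)), a), a)), c)   [R3 at 1.1.1]
2. pair(pair(pair(c, c), pair(g(pair(pair(c, e), pair(pair(e, c), c)), a), a)), c)  →  pair(pair(pair(c, c), pair(c, a)), c)   [R1 at 1.2.1]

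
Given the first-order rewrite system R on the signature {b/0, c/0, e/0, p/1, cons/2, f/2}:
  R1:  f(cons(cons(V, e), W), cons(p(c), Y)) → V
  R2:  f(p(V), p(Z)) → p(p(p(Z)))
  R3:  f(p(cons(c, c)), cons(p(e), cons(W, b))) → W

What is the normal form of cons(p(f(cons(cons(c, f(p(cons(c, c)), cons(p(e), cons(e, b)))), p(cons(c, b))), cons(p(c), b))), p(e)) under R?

1. cons(p(f(cons(cons(c, f(p(cons(c, c)), cons(p(e), cons(e, b)))), p(cons(c, b))), cons(p(c), b))), p(e))  →  cons(p(f(cons(cons(c, e), p(cons(c, b))), cons(p(c), b))), p(e))   [R3 at 1.1.1.1.2]
2. cons(p(f(cons(cons(c, e), p(cons(c, b))), cons(p(c), b))), p(e))  →  cons(p(c), p(e))   [R1 at 1.1]

cons(p(c), p(e))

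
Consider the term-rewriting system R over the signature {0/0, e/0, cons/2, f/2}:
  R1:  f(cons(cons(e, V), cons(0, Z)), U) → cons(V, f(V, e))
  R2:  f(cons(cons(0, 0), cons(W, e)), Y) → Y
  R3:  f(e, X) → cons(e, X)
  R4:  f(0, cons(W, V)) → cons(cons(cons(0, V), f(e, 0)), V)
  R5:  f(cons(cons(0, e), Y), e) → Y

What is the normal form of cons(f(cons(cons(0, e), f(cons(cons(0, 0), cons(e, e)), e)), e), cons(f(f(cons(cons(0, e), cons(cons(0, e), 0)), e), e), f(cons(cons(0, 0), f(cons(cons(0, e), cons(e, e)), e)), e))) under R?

cons(e, cons(0, e))

1. cons(f(cons(cons(0, e), f(cons(cons(0, 0), cons(e, e)), e)), e), cons(f(f(cons(cons(0, e), cons(cons(0, e), 0)), e), e), f(cons(cons(0, 0), f(cons(cons(0, e), cons(e, e)), e)), e)))  →  cons(f(cons(cons(0, 0), cons(e, e)), e), cons(f(f(cons(cons(0, e), cons(cons(0, e), 0)), e), e), f(cons(cons(0, 0), f(cons(cons(0, e), cons(e, e)), e)), e)))   [R5 at 1]
2. cons(f(cons(cons(0, 0), cons(e, e)), e), cons(f(f(cons(cons(0, e), cons(cons(0, e), 0)), e), e), f(cons(cons(0, 0), f(cons(cons(0, e), cons(e, e)), e)), e)))  →  cons(e, cons(f(f(cons(cons(0, e), cons(cons(0, e), 0)), e), e), f(cons(cons(0, 0), f(cons(cons(0, e), cons(e, e)), e)), e)))   [R2 at 1]
3. cons(e, cons(f(f(cons(cons(0, e), cons(cons(0, e), 0)), e), e), f(cons(cons(0, 0), f(cons(cons(0, e), cons(e, e)), e)), e)))  →  cons(e, cons(f(cons(cons(0, e), 0), e), f(cons(cons(0, 0), f(cons(cons(0, e), cons(e, e)), e)), e)))   [R5 at 2.1.1]
4. cons(e, cons(f(cons(cons(0, e), 0), e), f(cons(cons(0, 0), f(cons(cons(0, e), cons(e, e)), e)), e)))  →  cons(e, cons(0, f(cons(cons(0, 0), f(cons(cons(0, e), cons(e, e)), e)), e)))   [R5 at 2.1]
5. cons(e, cons(0, f(cons(cons(0, 0), f(cons(cons(0, e), cons(e, e)), e)), e)))  →  cons(e, cons(0, f(cons(cons(0, 0), cons(e, e)), e)))   [R5 at 2.2.1.2]
6. cons(e, cons(0, f(cons(cons(0, 0), cons(e, e)), e)))  →  cons(e, cons(0, e))   [R2 at 2.2]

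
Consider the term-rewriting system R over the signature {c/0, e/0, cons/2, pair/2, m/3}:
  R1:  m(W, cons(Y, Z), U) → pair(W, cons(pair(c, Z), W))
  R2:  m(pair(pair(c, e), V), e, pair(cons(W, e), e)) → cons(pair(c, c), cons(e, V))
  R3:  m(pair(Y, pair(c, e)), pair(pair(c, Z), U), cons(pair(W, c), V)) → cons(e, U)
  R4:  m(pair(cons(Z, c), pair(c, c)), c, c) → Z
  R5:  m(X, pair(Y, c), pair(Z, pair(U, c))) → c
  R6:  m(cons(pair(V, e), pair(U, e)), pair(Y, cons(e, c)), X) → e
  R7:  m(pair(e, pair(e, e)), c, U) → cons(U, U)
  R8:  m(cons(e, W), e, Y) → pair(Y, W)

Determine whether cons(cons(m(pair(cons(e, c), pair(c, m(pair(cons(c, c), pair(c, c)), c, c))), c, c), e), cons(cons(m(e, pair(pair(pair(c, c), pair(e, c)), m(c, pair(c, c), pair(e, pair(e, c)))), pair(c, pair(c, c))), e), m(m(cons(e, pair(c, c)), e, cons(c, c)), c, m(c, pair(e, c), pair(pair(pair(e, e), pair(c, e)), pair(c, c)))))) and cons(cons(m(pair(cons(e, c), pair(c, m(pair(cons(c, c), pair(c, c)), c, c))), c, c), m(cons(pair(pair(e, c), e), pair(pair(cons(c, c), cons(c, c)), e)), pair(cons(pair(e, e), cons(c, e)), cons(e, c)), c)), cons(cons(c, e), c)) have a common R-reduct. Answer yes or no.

yes — NF(t₁) = cons(cons(e, e), cons(cons(c, e), c)), NF(t₂) = cons(cons(e, e), cons(cons(c, e), c))

Reduce t₁ = cons(cons(m(pair(cons(e, c), pair(c, m(pair(cons(c, c), pair(c, c)), c, c))), c, c), e), cons(cons(m(e, pair(pair(pair(c, c), pair(e, c)), m(c, pair(c, c), pair(e, pair(e, c)))), pair(c, pair(c, c))), e), m(m(cons(e, pair(c, c)), e, cons(c, c)), c, m(c, pair(e, c), pair(pair(pair(e, e), pair(c, e)), pair(c, c)))))):
1. cons(cons(m(pair(cons(e, c), pair(c, m(pair(cons(c, c), pair(c, c)), c, c))), c, c), e), cons(cons(m(e, pair(pair(pair(c, c), pair(e, c)), m(c, pair(c, c), pair(e, pair(e, c)))), pair(c, pair(c, c))), e), m(m(cons(e, pair(c, c)), e, cons(c, c)), c, m(c, pair(e, c), pair(pair(pair(e, e), pair(c, e)), pair(c, c))))))  →  cons(cons(m(pair(cons(e, c), pair(c, c)), c, c), e), cons(cons(m(e, pair(pair(pair(c, c), pair(e, c)), m(c, pair(c, c), pair(e, pair(e, c)))), pair(c, pair(c, c))), e), m(m(cons(e, pair(c, c)), e, cons(c, c)), c, m(c, pair(e, c), pair(pair(pair(e, e), pair(c, e)), pair(c, c))))))   [R4 at 1.1.1.2.2]
2. cons(cons(m(pair(cons(e, c), pair(c, c)), c, c), e), cons(cons(m(e, pair(pair(pair(c, c), pair(e, c)), m(c, pair(c, c), pair(e, pair(e, c)))), pair(c, pair(c, c))), e), m(m(cons(e, pair(c, c)), e, cons(c, c)), c, m(c, pair(e, c), pair(pair(pair(e, e), pair(c, e)), pair(c, c))))))  →  cons(cons(e, e), cons(cons(m(e, pair(pair(pair(c, c), pair(e, c)), m(c, pair(c, c), pair(e, pair(e, c)))), pair(c, pair(c, c))), e), m(m(cons(e, pair(c, c)), e, cons(c, c)), c, m(c, pair(e, c), pair(pair(pair(e, e), pair(c, e)), pair(c, c))))))   [R4 at 1.1]
3. cons(cons(e, e), cons(cons(m(e, pair(pair(pair(c, c), pair(e, c)), m(c, pair(c, c), pair(e, pair(e, c)))), pair(c, pair(c, c))), e), m(m(cons(e, pair(c, c)), e, cons(c, c)), c, m(c, pair(e, c), pair(pair(pair(e, e), pair(c, e)), pair(c, c))))))  →  cons(cons(e, e), cons(cons(m(e, pair(pair(pair(c, c), pair(e, c)), c), pair(c, pair(c, c))), e), m(m(cons(e, pair(c, c)), e, cons(c, c)), c, m(c, pair(e, c), pair(pair(pair(e, e), pair(c, e)), pair(c, c))))))   [R5 at 2.1.1.2.2]
4. cons(cons(e, e), cons(cons(m(e, pair(pair(pair(c, c), pair(e, c)), c), pair(c, pair(c, c))), e), m(m(cons(e, pair(c, c)), e, cons(c, c)), c, m(c, pair(e, c), pair(pair(pair(e, e), pair(c, e)), pair(c, c))))))  →  cons(cons(e, e), cons(cons(c, e), m(m(cons(e, pair(c, c)), e, cons(c, c)), c, m(c, pair(e, c), pair(pair(pair(e, e), pair(c, e)), pair(c, c))))))   [R5 at 2.1.1]
5. cons(cons(e, e), cons(cons(c, e), m(m(cons(e, pair(c, c)), e, cons(c, c)), c, m(c, pair(e, c), pair(pair(pair(e, e), pair(c, e)), pair(c, c))))))  →  cons(cons(e, e), cons(cons(c, e), m(pair(cons(c, c), pair(c, c)), c, m(c, pair(e, c), pair(pair(pair(e, e), pair(c, e)), pair(c, c))))))   [R8 at 2.2.1]
6. cons(cons(e, e), cons(cons(c, e), m(pair(cons(c, c), pair(c, c)), c, m(c, pair(e, c), pair(pair(pair(e, e), pair(c, e)), pair(c, c))))))  →  cons(cons(e, e), cons(cons(c, e), m(pair(cons(c, c), pair(c, c)), c, c)))   [R5 at 2.2.3]
7. cons(cons(e, e), cons(cons(c, e), m(pair(cons(c, c), pair(c, c)), c, c)))  →  cons(cons(e, e), cons(cons(c, e), c))   [R4 at 2.2]

Reduce t₂ = cons(cons(m(pair(cons(e, c), pair(c, m(pair(cons(c, c), pair(c, c)), c, c))), c, c), m(cons(pair(pair(e, c), e), pair(pair(cons(c, c), cons(c, c)), e)), pair(cons(pair(e, e), cons(c, e)), cons(e, c)), c)), cons(cons(c, e), c)):
1. cons(cons(m(pair(cons(e, c), pair(c, m(pair(cons(c, c), pair(c, c)), c, c))), c, c), m(cons(pair(pair(e, c), e), pair(pair(cons(c, c), cons(c, c)), e)), pair(cons(pair(e, e), cons(c, e)), cons(e, c)), c)), cons(cons(c, e), c))  →  cons(cons(m(pair(cons(e, c), pair(c, c)), c, c), m(cons(pair(pair(e, c), e), pair(pair(cons(c, c), cons(c, c)), e)), pair(cons(pair(e, e), cons(c, e)), cons(e, c)), c)), cons(cons(c, e), c))   [R4 at 1.1.1.2.2]
2. cons(cons(m(pair(cons(e, c), pair(c, c)), c, c), m(cons(pair(pair(e, c), e), pair(pair(cons(c, c), cons(c, c)), e)), pair(cons(pair(e, e), cons(c, e)), cons(e, c)), c)), cons(cons(c, e), c))  →  cons(cons(e, m(cons(pair(pair(e, c), e), pair(pair(cons(c, c), cons(c, c)), e)), pair(cons(pair(e, e), cons(c, e)), cons(e, c)), c)), cons(cons(c, e), c))   [R4 at 1.1]
3. cons(cons(e, m(cons(pair(pair(e, c), e), pair(pair(cons(c, c), cons(c, c)), e)), pair(cons(pair(e, e), cons(c, e)), cons(e, c)), c)), cons(cons(c, e), c))  →  cons(cons(e, e), cons(cons(c, e), c))   [R6 at 1.2]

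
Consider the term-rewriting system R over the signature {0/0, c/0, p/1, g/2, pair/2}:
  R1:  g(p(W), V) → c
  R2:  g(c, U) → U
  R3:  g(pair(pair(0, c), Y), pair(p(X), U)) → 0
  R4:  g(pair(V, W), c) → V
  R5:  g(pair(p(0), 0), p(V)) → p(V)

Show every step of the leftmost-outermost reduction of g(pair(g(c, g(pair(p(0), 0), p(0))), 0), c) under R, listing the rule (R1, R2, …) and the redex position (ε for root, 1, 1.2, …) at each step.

p(0)

1. g(pair(g(c, g(pair(p(0), 0), p(0))), 0), c)  →  g(c, g(pair(p(0), 0), p(0)))   [R4 at ε]
2. g(c, g(pair(p(0), 0), p(0)))  →  g(pair(p(0), 0), p(0))   [R2 at ε]
3. g(pair(p(0), 0), p(0))  →  p(0)   [R5 at ε]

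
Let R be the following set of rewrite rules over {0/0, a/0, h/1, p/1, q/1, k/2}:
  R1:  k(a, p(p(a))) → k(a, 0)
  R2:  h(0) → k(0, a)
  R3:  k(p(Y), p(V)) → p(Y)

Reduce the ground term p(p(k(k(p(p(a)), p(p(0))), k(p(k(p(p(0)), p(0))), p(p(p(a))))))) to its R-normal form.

1. p(p(k(k(p(p(a)), p(p(0))), k(p(k(p(p(0)), p(0))), p(p(p(a)))))))  →  p(p(k(p(p(a)), k(p(k(p(p(0)), p(0))), p(p(p(a)))))))   [R3 at 1.1.1]
2. p(p(k(p(p(a)), k(p(k(p(p(0)), p(0))), p(p(p(a)))))))  →  p(p(k(p(p(a)), p(k(p(p(0)), p(0))))))   [R3 at 1.1.2]
3. p(p(k(p(p(a)), p(k(p(p(0)), p(0))))))  →  p(p(p(p(a))))   [R3 at 1.1]

p(p(p(p(a))))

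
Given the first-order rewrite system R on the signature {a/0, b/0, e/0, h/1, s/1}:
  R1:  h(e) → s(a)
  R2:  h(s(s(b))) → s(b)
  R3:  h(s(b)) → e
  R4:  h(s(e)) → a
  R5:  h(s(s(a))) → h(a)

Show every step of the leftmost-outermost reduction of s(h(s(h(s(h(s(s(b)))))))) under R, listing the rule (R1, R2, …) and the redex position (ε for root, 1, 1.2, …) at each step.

s(s(b))

1. s(h(s(h(s(h(s(s(b))))))))  →  s(h(s(h(s(s(b))))))   [R2 at 1.1.1.1.1]
2. s(h(s(h(s(s(b))))))  →  s(h(s(s(b))))   [R2 at 1.1.1]
3. s(h(s(s(b))))  →  s(s(b))   [R2 at 1]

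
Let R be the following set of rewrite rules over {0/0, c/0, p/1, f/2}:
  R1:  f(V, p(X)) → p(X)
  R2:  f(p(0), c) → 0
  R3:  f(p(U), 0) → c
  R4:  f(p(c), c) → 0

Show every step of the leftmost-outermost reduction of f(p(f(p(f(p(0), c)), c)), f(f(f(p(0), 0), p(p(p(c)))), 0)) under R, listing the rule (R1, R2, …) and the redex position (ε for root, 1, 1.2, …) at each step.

1. f(p(f(p(f(p(0), c)), c)), f(f(f(p(0), 0), p(p(p(c)))), 0))  →  f(p(f(p(0), c)), f(f(f(p(0), 0), p(p(p(c)))), 0))   [R2 at 1.1.1.1]
2. f(p(f(p(0), c)), f(f(f(p(0), 0), p(p(p(c)))), 0))  →  f(p(0), f(f(f(p(0), 0), p(p(p(c)))), 0))   [R2 at 1.1]
3. f(p(0), f(f(f(p(0), 0), p(p(p(c)))), 0))  →  f(p(0), f(p(p(p(c))), 0))   [R1 at 2.1]
4. f(p(0), f(p(p(p(c))), 0))  →  f(p(0), c)   [R3 at 2]
5. f(p(0), c)  →  0   [R2 at ε]

0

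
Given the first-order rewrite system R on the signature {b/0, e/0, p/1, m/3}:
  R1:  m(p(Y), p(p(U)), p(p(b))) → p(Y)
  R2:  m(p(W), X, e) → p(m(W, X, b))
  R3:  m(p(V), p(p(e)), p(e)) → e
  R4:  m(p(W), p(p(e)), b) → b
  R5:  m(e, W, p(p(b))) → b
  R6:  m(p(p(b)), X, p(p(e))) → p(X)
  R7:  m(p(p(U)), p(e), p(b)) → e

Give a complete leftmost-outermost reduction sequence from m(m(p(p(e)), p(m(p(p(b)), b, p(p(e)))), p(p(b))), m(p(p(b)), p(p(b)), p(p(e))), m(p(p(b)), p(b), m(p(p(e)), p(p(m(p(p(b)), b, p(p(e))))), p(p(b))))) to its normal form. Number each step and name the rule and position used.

p(p(e))

1. m(m(p(p(e)), p(m(p(p(b)), b, p(p(e)))), p(p(b))), m(p(p(b)), p(p(b)), p(p(e))), m(p(p(b)), p(b), m(p(p(e)), p(p(m(p(p(b)), b, p(p(e))))), p(p(b)))))  →  m(m(p(p(e)), p(p(b)), p(p(b))), m(p(p(b)), p(p(b)), p(p(e))), m(p(p(b)), p(b), m(p(p(e)), p(p(m(p(p(b)), b, p(p(e))))), p(p(b)))))   [R6 at 1.2.1]
2. m(m(p(p(e)), p(p(b)), p(p(b))), m(p(p(b)), p(p(b)), p(p(e))), m(p(p(b)), p(b), m(p(p(e)), p(p(m(p(p(b)), b, p(p(e))))), p(p(b)))))  →  m(p(p(e)), m(p(p(b)), p(p(b)), p(p(e))), m(p(p(b)), p(b), m(p(p(e)), p(p(m(p(p(b)), b, p(p(e))))), p(p(b)))))   [R1 at 1]
3. m(p(p(e)), m(p(p(b)), p(p(b)), p(p(e))), m(p(p(b)), p(b), m(p(p(e)), p(p(m(p(p(b)), b, p(p(e))))), p(p(b)))))  →  m(p(p(e)), p(p(p(b))), m(p(p(b)), p(b), m(p(p(e)), p(p(m(p(p(b)), b, p(p(e))))), p(p(b)))))   [R6 at 2]
4. m(p(p(e)), p(p(p(b))), m(p(p(b)), p(b), m(p(p(e)), p(p(m(p(p(b)), b, p(p(e))))), p(p(b)))))  →  m(p(p(e)), p(p(p(b))), m(p(p(b)), p(b), p(p(e))))   [R1 at 3.3]
5. m(p(p(e)), p(p(p(b))), m(p(p(b)), p(b), p(p(e))))  →  m(p(p(e)), p(p(p(b))), p(p(b)))   [R6 at 3]
6. m(p(p(e)), p(p(p(b))), p(p(b)))  →  p(p(e))   [R1 at ε]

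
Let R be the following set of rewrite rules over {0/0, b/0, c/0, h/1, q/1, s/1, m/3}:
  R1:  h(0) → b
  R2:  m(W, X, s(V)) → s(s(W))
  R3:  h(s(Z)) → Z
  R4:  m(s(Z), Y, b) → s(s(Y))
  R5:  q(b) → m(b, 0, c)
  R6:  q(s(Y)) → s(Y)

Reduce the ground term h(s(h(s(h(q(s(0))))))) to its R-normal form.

0

1. h(s(h(s(h(q(s(0)))))))  →  h(s(h(q(s(0)))))   [R3 at ε]
2. h(s(h(q(s(0)))))  →  h(q(s(0)))   [R3 at ε]
3. h(q(s(0)))  →  h(s(0))   [R6 at 1]
4. h(s(0))  →  0   [R3 at ε]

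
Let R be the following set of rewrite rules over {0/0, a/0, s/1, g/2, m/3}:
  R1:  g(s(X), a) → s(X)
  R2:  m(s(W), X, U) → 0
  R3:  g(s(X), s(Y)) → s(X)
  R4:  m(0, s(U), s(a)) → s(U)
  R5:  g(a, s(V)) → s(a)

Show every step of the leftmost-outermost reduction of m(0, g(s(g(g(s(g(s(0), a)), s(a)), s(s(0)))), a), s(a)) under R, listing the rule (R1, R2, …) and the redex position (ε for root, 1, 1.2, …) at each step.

s(s(s(0)))

1. m(0, g(s(g(g(s(g(s(0), a)), s(a)), s(s(0)))), a), s(a))  →  m(0, s(g(g(s(g(s(0), a)), s(a)), s(s(0)))), s(a))   [R1 at 2]
2. m(0, s(g(g(s(g(s(0), a)), s(a)), s(s(0)))), s(a))  →  s(g(g(s(g(s(0), a)), s(a)), s(s(0))))   [R4 at ε]
3. s(g(g(s(g(s(0), a)), s(a)), s(s(0))))  →  s(g(s(g(s(0), a)), s(s(0))))   [R3 at 1.1]
4. s(g(s(g(s(0), a)), s(s(0))))  →  s(s(g(s(0), a)))   [R3 at 1]
5. s(s(g(s(0), a)))  →  s(s(s(0)))   [R1 at 1.1]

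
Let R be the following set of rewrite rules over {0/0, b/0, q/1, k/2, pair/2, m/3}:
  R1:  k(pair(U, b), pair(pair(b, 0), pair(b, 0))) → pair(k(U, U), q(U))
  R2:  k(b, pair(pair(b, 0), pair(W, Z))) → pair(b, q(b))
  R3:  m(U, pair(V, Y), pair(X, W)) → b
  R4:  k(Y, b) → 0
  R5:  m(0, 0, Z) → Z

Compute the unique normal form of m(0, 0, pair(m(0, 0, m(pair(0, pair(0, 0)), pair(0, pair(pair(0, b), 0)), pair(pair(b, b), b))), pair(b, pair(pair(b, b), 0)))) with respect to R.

1. m(0, 0, pair(m(0, 0, m(pair(0, pair(0, 0)), pair(0, pair(pair(0, b), 0)), pair(pair(b, b), b))), pair(b, pair(pair(b, b), 0))))  →  pair(m(0, 0, m(pair(0, pair(0, 0)), pair(0, pair(pair(0, b), 0)), pair(pair(b, b), b))), pair(b, pair(pair(b, b), 0)))   [R5 at ε]
2. pair(m(0, 0, m(pair(0, pair(0, 0)), pair(0, pair(pair(0, b), 0)), pair(pair(b, b), b))), pair(b, pair(pair(b, b), 0)))  →  pair(m(pair(0, pair(0, 0)), pair(0, pair(pair(0, b), 0)), pair(pair(b, b), b)), pair(b, pair(pair(b, b), 0)))   [R5 at 1]
3. pair(m(pair(0, pair(0, 0)), pair(0, pair(pair(0, b), 0)), pair(pair(b, b), b)), pair(b, pair(pair(b, b), 0)))  →  pair(b, pair(b, pair(pair(b, b), 0)))   [R3 at 1]

pair(b, pair(b, pair(pair(b, b), 0)))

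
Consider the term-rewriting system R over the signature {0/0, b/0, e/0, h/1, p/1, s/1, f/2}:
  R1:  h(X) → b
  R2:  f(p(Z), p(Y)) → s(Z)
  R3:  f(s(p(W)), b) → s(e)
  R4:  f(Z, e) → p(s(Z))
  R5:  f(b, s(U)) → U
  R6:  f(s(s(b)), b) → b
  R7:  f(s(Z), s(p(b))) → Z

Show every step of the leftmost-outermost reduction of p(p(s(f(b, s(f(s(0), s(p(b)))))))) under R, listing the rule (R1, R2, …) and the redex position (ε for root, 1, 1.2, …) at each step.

1. p(p(s(f(b, s(f(s(0), s(p(b))))))))  →  p(p(s(f(s(0), s(p(b))))))   [R5 at 1.1.1]
2. p(p(s(f(s(0), s(p(b))))))  →  p(p(s(0)))   [R7 at 1.1.1]

p(p(s(0)))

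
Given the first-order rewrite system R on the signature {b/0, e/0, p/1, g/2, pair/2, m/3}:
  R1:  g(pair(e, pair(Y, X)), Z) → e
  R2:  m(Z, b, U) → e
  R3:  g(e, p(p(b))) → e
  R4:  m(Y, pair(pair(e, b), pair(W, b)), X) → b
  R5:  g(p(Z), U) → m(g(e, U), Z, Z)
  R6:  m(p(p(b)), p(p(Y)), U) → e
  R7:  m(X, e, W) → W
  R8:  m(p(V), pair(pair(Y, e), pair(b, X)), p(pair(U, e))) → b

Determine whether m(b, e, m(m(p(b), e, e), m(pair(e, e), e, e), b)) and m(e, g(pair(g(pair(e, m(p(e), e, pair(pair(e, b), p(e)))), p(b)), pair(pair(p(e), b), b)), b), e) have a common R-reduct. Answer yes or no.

no — NF(t₁) = b, NF(t₂) = e

Reduce t₁ = m(b, e, m(m(p(b), e, e), m(pair(e, e), e, e), b)):
1. m(b, e, m(m(p(b), e, e), m(pair(e, e), e, e), b))  →  m(m(p(b), e, e), m(pair(e, e), e, e), b)   [R7 at ε]
2. m(m(p(b), e, e), m(pair(e, e), e, e), b)  →  m(e, m(pair(e, e), e, e), b)   [R7 at 1]
3. m(e, m(pair(e, e), e, e), b)  →  m(e, e, b)   [R7 at 2]
4. m(e, e, b)  →  b   [R7 at ε]

Reduce t₂ = m(e, g(pair(g(pair(e, m(p(e), e, pair(pair(e, b), p(e)))), p(b)), pair(pair(p(e), b), b)), b), e):
1. m(e, g(pair(g(pair(e, m(p(e), e, pair(pair(e, b), p(e)))), p(b)), pair(pair(p(e), b), b)), b), e)  →  m(e, g(pair(g(pair(e, pair(pair(e, b), p(e))), p(b)), pair(pair(p(e), b), b)), b), e)   [R7 at 2.1.1.1.2]
2. m(e, g(pair(g(pair(e, pair(pair(e, b), p(e))), p(b)), pair(pair(p(e), b), b)), b), e)  →  m(e, g(pair(e, pair(pair(p(e), b), b)), b), e)   [R1 at 2.1.1]
3. m(e, g(pair(e, pair(pair(p(e), b), b)), b), e)  →  m(e, e, e)   [R1 at 2]
4. m(e, e, e)  →  e   [R7 at ε]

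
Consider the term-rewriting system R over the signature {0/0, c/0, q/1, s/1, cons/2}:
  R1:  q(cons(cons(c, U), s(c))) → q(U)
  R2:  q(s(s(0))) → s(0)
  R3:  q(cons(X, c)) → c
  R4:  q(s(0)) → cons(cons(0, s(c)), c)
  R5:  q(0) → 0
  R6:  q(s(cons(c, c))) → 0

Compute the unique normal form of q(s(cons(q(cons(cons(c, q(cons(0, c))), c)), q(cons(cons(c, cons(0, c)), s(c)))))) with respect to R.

1. q(s(cons(q(cons(cons(c, q(cons(0, c))), c)), q(cons(cons(c, cons(0, c)), s(c))))))  →  q(s(cons(c, q(cons(cons(c, cons(0, c)), s(c))))))   [R3 at 1.1.1]
2. q(s(cons(c, q(cons(cons(c, cons(0, c)), s(c))))))  →  q(s(cons(c, q(cons(0, c)))))   [R1 at 1.1.2]
3. q(s(cons(c, q(cons(0, c)))))  →  q(s(cons(c, c)))   [R3 at 1.1.2]
4. q(s(cons(c, c)))  →  0   [R6 at ε]

0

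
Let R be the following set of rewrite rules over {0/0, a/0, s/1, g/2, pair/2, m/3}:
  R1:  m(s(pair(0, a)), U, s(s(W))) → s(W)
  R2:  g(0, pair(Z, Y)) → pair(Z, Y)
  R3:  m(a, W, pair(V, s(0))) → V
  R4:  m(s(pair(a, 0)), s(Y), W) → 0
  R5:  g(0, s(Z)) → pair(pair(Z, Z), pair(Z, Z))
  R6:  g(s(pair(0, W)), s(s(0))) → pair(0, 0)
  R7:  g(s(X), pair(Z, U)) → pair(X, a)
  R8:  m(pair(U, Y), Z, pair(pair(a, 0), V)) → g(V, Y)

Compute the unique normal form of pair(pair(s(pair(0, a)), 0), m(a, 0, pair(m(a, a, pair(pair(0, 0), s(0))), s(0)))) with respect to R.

pair(pair(s(pair(0, a)), 0), pair(0, 0))

1. pair(pair(s(pair(0, a)), 0), m(a, 0, pair(m(a, a, pair(pair(0, 0), s(0))), s(0))))  →  pair(pair(s(pair(0, a)), 0), m(a, a, pair(pair(0, 0), s(0))))   [R3 at 2]
2. pair(pair(s(pair(0, a)), 0), m(a, a, pair(pair(0, 0), s(0))))  →  pair(pair(s(pair(0, a)), 0), pair(0, 0))   [R3 at 2]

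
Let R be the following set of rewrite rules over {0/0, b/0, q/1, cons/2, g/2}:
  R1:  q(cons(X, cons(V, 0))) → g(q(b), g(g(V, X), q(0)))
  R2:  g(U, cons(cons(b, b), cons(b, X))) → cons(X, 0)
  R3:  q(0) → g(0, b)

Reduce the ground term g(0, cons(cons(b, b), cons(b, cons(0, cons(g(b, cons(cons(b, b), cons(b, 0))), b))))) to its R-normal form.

1. g(0, cons(cons(b, b), cons(b, cons(0, cons(g(b, cons(cons(b, b), cons(b, 0))), b)))))  →  cons(cons(0, cons(g(b, cons(cons(b, b), cons(b, 0))), b)), 0)   [R2 at ε]
2. cons(cons(0, cons(g(b, cons(cons(b, b), cons(b, 0))), b)), 0)  →  cons(cons(0, cons(cons(0, 0), b)), 0)   [R2 at 1.2.1]

cons(cons(0, cons(cons(0, 0), b)), 0)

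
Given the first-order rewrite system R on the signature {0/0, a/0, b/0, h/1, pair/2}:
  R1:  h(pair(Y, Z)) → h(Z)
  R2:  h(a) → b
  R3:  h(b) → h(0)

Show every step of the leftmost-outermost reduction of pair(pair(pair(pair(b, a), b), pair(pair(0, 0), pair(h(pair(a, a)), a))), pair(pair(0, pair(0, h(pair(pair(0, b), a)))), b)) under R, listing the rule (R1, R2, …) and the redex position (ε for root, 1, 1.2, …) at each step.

pair(pair(pair(pair(b, a), b), pair(pair(0, 0), pair(b, a))), pair(pair(0, pair(0, b)), b))

1. pair(pair(pair(pair(b, a), b), pair(pair(0, 0), pair(h(pair(a, a)), a))), pair(pair(0, pair(0, h(pair(pair(0, b), a)))), b))  →  pair(pair(pair(pair(b, a), b), pair(pair(0, 0), pair(h(a), a))), pair(pair(0, pair(0, h(pair(pair(0, b), a)))), b))   [R1 at 1.2.2.1]
2. pair(pair(pair(pair(b, a), b), pair(pair(0, 0), pair(h(a), a))), pair(pair(0, pair(0, h(pair(pair(0, b), a)))), b))  →  pair(pair(pair(pair(b, a), b), pair(pair(0, 0), pair(b, a))), pair(pair(0, pair(0, h(pair(pair(0, b), a)))), b))   [R2 at 1.2.2.1]
3. pair(pair(pair(pair(b, a), b), pair(pair(0, 0), pair(b, a))), pair(pair(0, pair(0, h(pair(pair(0, b), a)))), b))  →  pair(pair(pair(pair(b, a), b), pair(pair(0, 0), pair(b, a))), pair(pair(0, pair(0, h(a))), b))   [R1 at 2.1.2.2]
4. pair(pair(pair(pair(b, a), b), pair(pair(0, 0), pair(b, a))), pair(pair(0, pair(0, h(a))), b))  →  pair(pair(pair(pair(b, a), b), pair(pair(0, 0), pair(b, a))), pair(pair(0, pair(0, b)), b))   [R2 at 2.1.2.2]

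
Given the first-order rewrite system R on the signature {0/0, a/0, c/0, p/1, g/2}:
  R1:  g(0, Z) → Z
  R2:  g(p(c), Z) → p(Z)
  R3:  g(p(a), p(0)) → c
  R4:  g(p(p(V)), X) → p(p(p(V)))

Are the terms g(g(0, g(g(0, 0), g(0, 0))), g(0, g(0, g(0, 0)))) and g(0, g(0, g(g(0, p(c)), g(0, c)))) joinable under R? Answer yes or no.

no — NF(t₁) = 0, NF(t₂) = p(c)

Reduce t₁ = g(g(0, g(g(0, 0), g(0, 0))), g(0, g(0, g(0, 0)))):
1. g(g(0, g(g(0, 0), g(0, 0))), g(0, g(0, g(0, 0))))  →  g(g(g(0, 0), g(0, 0)), g(0, g(0, g(0, 0))))   [R1 at 1]
2. g(g(g(0, 0), g(0, 0)), g(0, g(0, g(0, 0))))  →  g(g(0, g(0, 0)), g(0, g(0, g(0, 0))))   [R1 at 1.1]
3. g(g(0, g(0, 0)), g(0, g(0, g(0, 0))))  →  g(g(0, 0), g(0, g(0, g(0, 0))))   [R1 at 1]
4. g(g(0, 0), g(0, g(0, g(0, 0))))  →  g(0, g(0, g(0, g(0, 0))))   [R1 at 1]
5. g(0, g(0, g(0, g(0, 0))))  →  g(0, g(0, g(0, 0)))   [R1 at ε]
6. g(0, g(0, g(0, 0)))  →  g(0, g(0, 0))   [R1 at ε]
7. g(0, g(0, 0))  →  g(0, 0)   [R1 at ε]
8. g(0, 0)  →  0   [R1 at ε]

Reduce t₂ = g(0, g(0, g(g(0, p(c)), g(0, c)))):
1. g(0, g(0, g(g(0, p(c)), g(0, c))))  →  g(0, g(g(0, p(c)), g(0, c)))   [R1 at ε]
2. g(0, g(g(0, p(c)), g(0, c)))  →  g(g(0, p(c)), g(0, c))   [R1 at ε]
3. g(g(0, p(c)), g(0, c))  →  g(p(c), g(0, c))   [R1 at 1]
4. g(p(c), g(0, c))  →  p(g(0, c))   [R2 at ε]
5. p(g(0, c))  →  p(c)   [R1 at 1]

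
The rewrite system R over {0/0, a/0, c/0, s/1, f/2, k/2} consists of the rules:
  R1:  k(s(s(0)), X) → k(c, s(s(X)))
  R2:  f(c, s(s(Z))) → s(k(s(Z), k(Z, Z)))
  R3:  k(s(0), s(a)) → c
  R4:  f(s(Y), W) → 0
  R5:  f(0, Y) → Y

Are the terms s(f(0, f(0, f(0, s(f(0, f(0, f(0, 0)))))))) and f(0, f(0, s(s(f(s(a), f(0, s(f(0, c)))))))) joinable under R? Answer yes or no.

Reduce t₁ = s(f(0, f(0, f(0, s(f(0, f(0, f(0, 0)))))))):
1. s(f(0, f(0, f(0, s(f(0, f(0, f(0, 0))))))))  →  s(f(0, f(0, s(f(0, f(0, f(0, 0)))))))   [R5 at 1]
2. s(f(0, f(0, s(f(0, f(0, f(0, 0)))))))  →  s(f(0, s(f(0, f(0, f(0, 0))))))   [R5 at 1]
3. s(f(0, s(f(0, f(0, f(0, 0))))))  →  s(s(f(0, f(0, f(0, 0)))))   [R5 at 1]
4. s(s(f(0, f(0, f(0, 0)))))  →  s(s(f(0, f(0, 0))))   [R5 at 1.1]
5. s(s(f(0, f(0, 0))))  →  s(s(f(0, 0)))   [R5 at 1.1]
6. s(s(f(0, 0)))  →  s(s(0))   [R5 at 1.1]

Reduce t₂ = f(0, f(0, s(s(f(s(a), f(0, s(f(0, c)))))))):
1. f(0, f(0, s(s(f(s(a), f(0, s(f(0, c))))))))  →  f(0, s(s(f(s(a), f(0, s(f(0, c)))))))   [R5 at ε]
2. f(0, s(s(f(s(a), f(0, s(f(0, c)))))))  →  s(s(f(s(a), f(0, s(f(0, c))))))   [R5 at ε]
3. s(s(f(s(a), f(0, s(f(0, c))))))  →  s(s(0))   [R4 at 1.1]

yes — NF(t₁) = s(s(0)), NF(t₂) = s(s(0))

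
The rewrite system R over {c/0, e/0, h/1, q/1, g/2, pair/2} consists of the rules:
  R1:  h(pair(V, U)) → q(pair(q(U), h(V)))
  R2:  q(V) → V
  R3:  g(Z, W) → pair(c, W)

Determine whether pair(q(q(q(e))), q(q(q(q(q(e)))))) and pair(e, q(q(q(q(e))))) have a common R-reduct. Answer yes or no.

yes — NF(t₁) = pair(e, e), NF(t₂) = pair(e, e)

Reduce t₁ = pair(q(q(q(e))), q(q(q(q(q(e)))))):
1. pair(q(q(q(e))), q(q(q(q(q(e))))))  →  pair(q(q(e)), q(q(q(q(q(e))))))   [R2 at 1]
2. pair(q(q(e)), q(q(q(q(q(e))))))  →  pair(q(e), q(q(q(q(q(e))))))   [R2 at 1]
3. pair(q(e), q(q(q(q(q(e))))))  →  pair(e, q(q(q(q(q(e))))))   [R2 at 1]
4. pair(e, q(q(q(q(q(e))))))  →  pair(e, q(q(q(q(e)))))   [R2 at 2]
5. pair(e, q(q(q(q(e)))))  →  pair(e, q(q(q(e))))   [R2 at 2]
6. pair(e, q(q(q(e))))  →  pair(e, q(q(e)))   [R2 at 2]
7. pair(e, q(q(e)))  →  pair(e, q(e))   [R2 at 2]
8. pair(e, q(e))  →  pair(e, e)   [R2 at 2]

Reduce t₂ = pair(e, q(q(q(q(e))))):
1. pair(e, q(q(q(q(e)))))  →  pair(e, q(q(q(e))))   [R2 at 2]
2. pair(e, q(q(q(e))))  →  pair(e, q(q(e)))   [R2 at 2]
3. pair(e, q(q(e)))  →  pair(e, q(e))   [R2 at 2]
4. pair(e, q(e))  →  pair(e, e)   [R2 at 2]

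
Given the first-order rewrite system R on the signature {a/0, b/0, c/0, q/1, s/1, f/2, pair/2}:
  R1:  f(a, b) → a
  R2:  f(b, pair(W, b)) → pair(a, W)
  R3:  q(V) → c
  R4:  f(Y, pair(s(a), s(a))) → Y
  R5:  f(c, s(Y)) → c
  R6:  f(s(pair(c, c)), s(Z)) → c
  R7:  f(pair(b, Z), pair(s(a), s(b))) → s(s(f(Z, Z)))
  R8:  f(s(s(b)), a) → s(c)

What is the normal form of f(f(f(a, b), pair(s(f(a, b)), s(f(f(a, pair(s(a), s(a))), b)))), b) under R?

1. f(f(f(a, b), pair(s(f(a, b)), s(f(f(a, pair(s(a), s(a))), b)))), b)  →  f(f(a, pair(s(f(a, b)), s(f(f(a, pair(s(a), s(a))), b)))), b)   [R1 at 1.1]
2. f(f(a, pair(s(f(a, b)), s(f(f(a, pair(s(a), s(a))), b)))), b)  →  f(f(a, pair(s(a), s(f(f(a, pair(s(a), s(a))), b)))), b)   [R1 at 1.2.1.1]
3. f(f(a, pair(s(a), s(f(f(a, pair(s(a), s(a))), b)))), b)  →  f(f(a, pair(s(a), s(f(a, b)))), b)   [R4 at 1.2.2.1.1]
4. f(f(a, pair(s(a), s(f(a, b)))), b)  →  f(f(a, pair(s(a), s(a))), b)   [R1 at 1.2.2.1]
5. f(f(a, pair(s(a), s(a))), b)  →  f(a, b)   [R4 at 1]
6. f(a, b)  →  a   [R1 at ε]

a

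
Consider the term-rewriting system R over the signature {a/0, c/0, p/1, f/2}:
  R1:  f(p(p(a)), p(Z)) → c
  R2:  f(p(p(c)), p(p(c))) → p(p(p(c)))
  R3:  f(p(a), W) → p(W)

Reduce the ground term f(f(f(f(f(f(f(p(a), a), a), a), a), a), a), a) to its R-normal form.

p(a)

1. f(f(f(f(f(f(f(p(a), a), a), a), a), a), a), a)  →  f(f(f(f(f(f(p(a), a), a), a), a), a), a)   [R3 at 1.1.1.1.1.1]
2. f(f(f(f(f(f(p(a), a), a), a), a), a), a)  →  f(f(f(f(f(p(a), a), a), a), a), a)   [R3 at 1.1.1.1.1]
3. f(f(f(f(f(p(a), a), a), a), a), a)  →  f(f(f(f(p(a), a), a), a), a)   [R3 at 1.1.1.1]
4. f(f(f(f(p(a), a), a), a), a)  →  f(f(f(p(a), a), a), a)   [R3 at 1.1.1]
5. f(f(f(p(a), a), a), a)  →  f(f(p(a), a), a)   [R3 at 1.1]
6. f(f(p(a), a), a)  →  f(p(a), a)   [R3 at 1]
7. f(p(a), a)  →  p(a)   [R3 at ε]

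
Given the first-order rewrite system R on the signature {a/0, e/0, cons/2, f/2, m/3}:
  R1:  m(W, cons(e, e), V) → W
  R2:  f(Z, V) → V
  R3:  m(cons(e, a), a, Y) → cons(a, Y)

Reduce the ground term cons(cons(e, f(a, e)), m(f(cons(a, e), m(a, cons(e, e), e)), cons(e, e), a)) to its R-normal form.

1. cons(cons(e, f(a, e)), m(f(cons(a, e), m(a, cons(e, e), e)), cons(e, e), a))  →  cons(cons(e, e), m(f(cons(a, e), m(a, cons(e, e), e)), cons(e, e), a))   [R2 at 1.2]
2. cons(cons(e, e), m(f(cons(a, e), m(a, cons(e, e), e)), cons(e, e), a))  →  cons(cons(e, e), f(cons(a, e), m(a, cons(e, e), e)))   [R1 at 2]
3. cons(cons(e, e), f(cons(a, e), m(a, cons(e, e), e)))  →  cons(cons(e, e), m(a, cons(e, e), e))   [R2 at 2]
4. cons(cons(e, e), m(a, cons(e, e), e))  →  cons(cons(e, e), a)   [R1 at 2]

cons(cons(e, e), a)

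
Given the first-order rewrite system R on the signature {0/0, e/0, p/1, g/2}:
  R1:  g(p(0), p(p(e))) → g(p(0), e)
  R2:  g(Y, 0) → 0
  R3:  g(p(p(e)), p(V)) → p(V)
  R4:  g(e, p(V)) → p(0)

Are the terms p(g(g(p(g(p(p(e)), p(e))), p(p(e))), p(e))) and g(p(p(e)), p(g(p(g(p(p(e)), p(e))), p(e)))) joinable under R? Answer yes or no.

Reduce t₁ = p(g(g(p(g(p(p(e)), p(e))), p(p(e))), p(e))):
1. p(g(g(p(g(p(p(e)), p(e))), p(p(e))), p(e)))  →  p(g(g(p(p(e)), p(p(e))), p(e)))   [R3 at 1.1.1.1]
2. p(g(g(p(p(e)), p(p(e))), p(e)))  →  p(g(p(p(e)), p(e)))   [R3 at 1.1]
3. p(g(p(p(e)), p(e)))  →  p(p(e))   [R3 at 1]

Reduce t₂ = g(p(p(e)), p(g(p(g(p(p(e)), p(e))), p(e)))):
1. g(p(p(e)), p(g(p(g(p(p(e)), p(e))), p(e))))  →  p(g(p(g(p(p(e)), p(e))), p(e)))   [R3 at ε]
2. p(g(p(g(p(p(e)), p(e))), p(e)))  →  p(g(p(p(e)), p(e)))   [R3 at 1.1.1]
3. p(g(p(p(e)), p(e)))  →  p(p(e))   [R3 at 1]

yes — NF(t₁) = p(p(e)), NF(t₂) = p(p(e))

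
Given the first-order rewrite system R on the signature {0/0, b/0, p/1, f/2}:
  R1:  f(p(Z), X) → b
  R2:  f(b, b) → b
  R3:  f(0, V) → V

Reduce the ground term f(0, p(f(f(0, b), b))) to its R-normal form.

1. f(0, p(f(f(0, b), b)))  →  p(f(f(0, b), b))   [R3 at ε]
2. p(f(f(0, b), b))  →  p(f(b, b))   [R3 at 1.1]
3. p(f(b, b))  →  p(b)   [R2 at 1]

p(b)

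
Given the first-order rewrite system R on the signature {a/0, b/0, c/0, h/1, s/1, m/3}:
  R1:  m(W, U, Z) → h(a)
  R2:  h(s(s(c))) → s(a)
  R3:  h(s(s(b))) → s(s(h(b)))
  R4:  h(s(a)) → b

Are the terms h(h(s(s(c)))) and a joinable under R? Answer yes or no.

Reduce t₁ = h(h(s(s(c)))):
1. h(h(s(s(c))))  →  h(s(a))   [R2 at 1]
2. h(s(a))  →  b   [R4 at ε]

Reduce t₂ = a:

no — NF(t₁) = b, NF(t₂) = a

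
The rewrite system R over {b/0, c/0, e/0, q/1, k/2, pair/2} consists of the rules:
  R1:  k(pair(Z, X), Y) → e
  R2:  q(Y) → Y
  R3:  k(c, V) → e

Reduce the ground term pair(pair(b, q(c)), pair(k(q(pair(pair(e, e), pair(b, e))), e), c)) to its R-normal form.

1. pair(pair(b, q(c)), pair(k(q(pair(pair(e, e), pair(b, e))), e), c))  →  pair(pair(b, c), pair(k(q(pair(pair(e, e), pair(b, e))), e), c))   [R2 at 1.2]
2. pair(pair(b, c), pair(k(q(pair(pair(e, e), pair(b, e))), e), c))  →  pair(pair(b, c), pair(k(pair(pair(e, e), pair(b, e)), e), c))   [R2 at 2.1.1]
3. pair(pair(b, c), pair(k(pair(pair(e, e), pair(b, e)), e), c))  →  pair(pair(b, c), pair(e, c))   [R1 at 2.1]

pair(pair(b, c), pair(e, c))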